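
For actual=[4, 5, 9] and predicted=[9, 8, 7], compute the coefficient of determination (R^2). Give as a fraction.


Mean(y) = 6. SS_res = 38. SS_tot = 14. R^2 = 1 - 38/(14) = -12/7.

-12/7


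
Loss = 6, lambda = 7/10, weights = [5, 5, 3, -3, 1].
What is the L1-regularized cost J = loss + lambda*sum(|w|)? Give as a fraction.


L1 norm = sum(|w|) = 17. J = 6 + 7/10 * 17 = 179/10.

179/10


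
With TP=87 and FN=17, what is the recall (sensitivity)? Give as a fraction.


Recall = TP / (TP + FN) = 87 / 104 = 87/104.

87/104


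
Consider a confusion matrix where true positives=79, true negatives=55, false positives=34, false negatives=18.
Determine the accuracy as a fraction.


Accuracy = (TP + TN) / (TP + TN + FP + FN) = (79 + 55) / 186 = 67/93.

67/93


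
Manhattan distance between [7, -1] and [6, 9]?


d = sum of absolute differences: |7-6|=1 + |-1-9|=10 = 11.

11


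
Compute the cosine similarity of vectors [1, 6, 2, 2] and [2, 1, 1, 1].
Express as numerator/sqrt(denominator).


dot = 12. |a|^2 = 45, |b|^2 = 7. cos = 12/sqrt(315).

12/sqrt(315)


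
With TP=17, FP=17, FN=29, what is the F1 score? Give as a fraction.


Precision = 17/34 = 1/2. Recall = 17/46 = 17/46. F1 = 2*P*R/(P+R) = 17/40.

17/40


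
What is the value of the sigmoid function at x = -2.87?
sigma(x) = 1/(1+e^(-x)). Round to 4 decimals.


sigma(-2.87) = 1/(1+e^(2.87)) = 1/(1+17.637018) = 1/18.637018 = 0.0537.

0.0537


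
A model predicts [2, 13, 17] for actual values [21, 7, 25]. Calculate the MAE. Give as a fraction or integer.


MAE = (1/3) * (|21-2|=19 + |7-13|=6 + |25-17|=8). Sum = 33. MAE = 11.

11


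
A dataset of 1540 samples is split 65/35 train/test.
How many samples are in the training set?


Test set = 1540 * 35% = 539. Training set = 1540 - 539 = 1001.

1001


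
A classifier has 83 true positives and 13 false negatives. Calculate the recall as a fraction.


Recall = TP / (TP + FN) = 83 / 96 = 83/96.

83/96


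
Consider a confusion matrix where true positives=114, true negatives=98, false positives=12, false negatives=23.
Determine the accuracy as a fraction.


Accuracy = (TP + TN) / (TP + TN + FP + FN) = (114 + 98) / 247 = 212/247.

212/247


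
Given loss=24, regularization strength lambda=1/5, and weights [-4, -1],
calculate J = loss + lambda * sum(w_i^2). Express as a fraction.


L2 sq norm = sum(w^2) = 17. J = 24 + 1/5 * 17 = 137/5.

137/5


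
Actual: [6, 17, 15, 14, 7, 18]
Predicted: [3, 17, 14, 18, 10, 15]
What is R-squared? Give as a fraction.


Mean(y) = 77/6. SS_res = 44. SS_tot = 785/6. R^2 = 1 - 44/(785/6) = 521/785.

521/785


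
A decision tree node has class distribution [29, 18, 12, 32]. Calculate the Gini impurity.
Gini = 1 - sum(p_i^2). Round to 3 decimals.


Total = 91. Proportions: 29/91, 18/91, 12/91, 32/91. sum(p_i^2) = 0.2817. Gini = 1 - 0.2817 = 0.7183, which rounds to 0.718.

0.718


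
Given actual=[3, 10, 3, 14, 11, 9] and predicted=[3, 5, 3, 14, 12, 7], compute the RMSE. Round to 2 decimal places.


MSE = 5.0000. RMSE = sqrt(5.0000) = 2.24.

2.24


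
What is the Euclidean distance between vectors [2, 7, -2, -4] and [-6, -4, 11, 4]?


d = sqrt(sum of squared differences). (2--6)^2=64, (7--4)^2=121, (-2-11)^2=169, (-4-4)^2=64. Sum = 418.

sqrt(418)


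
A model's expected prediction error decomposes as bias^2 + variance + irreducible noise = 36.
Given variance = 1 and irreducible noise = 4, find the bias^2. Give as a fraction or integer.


Total error = bias^2 + variance + irreducible noise. So bias^2 = 36 - 1 - 4 = 31.

31


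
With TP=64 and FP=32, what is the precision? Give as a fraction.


Precision = TP / (TP + FP) = 64 / 96 = 2/3.

2/3


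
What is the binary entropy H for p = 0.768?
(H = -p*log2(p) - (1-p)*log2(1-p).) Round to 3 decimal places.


H = -0.768*log2(0.768) - 0.232*log2(0.232) = 0.781.

0.781


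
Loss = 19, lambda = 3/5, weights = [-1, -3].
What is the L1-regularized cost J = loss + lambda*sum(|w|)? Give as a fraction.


L1 norm = sum(|w|) = 4. J = 19 + 3/5 * 4 = 107/5.

107/5


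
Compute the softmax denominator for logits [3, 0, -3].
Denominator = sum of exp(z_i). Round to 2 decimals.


Denom = e^3=20.0855 + e^0=1.0000 + e^-3=0.0498. Sum = 21.1353, which rounds to 21.14.

21.14


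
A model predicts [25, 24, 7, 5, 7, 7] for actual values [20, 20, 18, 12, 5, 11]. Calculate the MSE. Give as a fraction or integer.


MSE = (1/6) * ((20-25)^2=25 + (20-24)^2=16 + (18-7)^2=121 + (12-5)^2=49 + (5-7)^2=4 + (11-7)^2=16). Sum = 231. MSE = 77/2.

77/2


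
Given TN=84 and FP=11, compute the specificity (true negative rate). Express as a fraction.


Specificity = TN / (TN + FP) = 84 / 95 = 84/95.

84/95


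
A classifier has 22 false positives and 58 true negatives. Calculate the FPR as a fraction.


FPR = FP / (FP + TN) = 22 / 80 = 11/40.

11/40


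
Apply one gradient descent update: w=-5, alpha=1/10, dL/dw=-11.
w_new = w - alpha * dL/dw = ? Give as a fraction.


w_new = -5 - 1/10 * -11 = -5 - -11/10 = -39/10.

-39/10


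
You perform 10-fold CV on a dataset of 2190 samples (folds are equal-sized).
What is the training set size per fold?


Each validation fold has 2190/10 = 219 samples. Training set = 2190 - 219 = 1971.

1971


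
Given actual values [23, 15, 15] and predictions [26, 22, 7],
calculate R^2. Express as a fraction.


Mean(y) = 53/3. SS_res = 122. SS_tot = 128/3. R^2 = 1 - 122/(128/3) = -119/64.

-119/64


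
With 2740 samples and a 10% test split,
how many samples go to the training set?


Test set = 2740 * 10% = 274. Training set = 2740 - 274 = 2466.

2466


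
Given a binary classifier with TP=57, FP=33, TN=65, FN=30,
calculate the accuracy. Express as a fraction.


Accuracy = (TP + TN) / (TP + TN + FP + FN) = (57 + 65) / 185 = 122/185.

122/185


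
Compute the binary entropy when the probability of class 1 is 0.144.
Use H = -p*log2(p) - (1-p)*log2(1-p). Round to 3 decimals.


H = -0.144*log2(0.144) - 0.856*log2(0.856) = 0.595.

0.595


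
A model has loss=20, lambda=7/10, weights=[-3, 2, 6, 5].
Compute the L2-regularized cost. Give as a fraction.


L2 sq norm = sum(w^2) = 74. J = 20 + 7/10 * 74 = 359/5.

359/5


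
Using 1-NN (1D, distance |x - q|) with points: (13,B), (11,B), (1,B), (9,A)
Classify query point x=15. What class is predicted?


Distances: |13-15|=2, |11-15|=4, |1-15|=14, |9-15|=6. 1 nearest: (13,B). Counts: {'B': 1}. Majority class: B.

B


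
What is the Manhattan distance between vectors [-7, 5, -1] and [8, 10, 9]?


d = sum of absolute differences: |-7-8|=15 + |5-10|=5 + |-1-9|=10 = 30.

30


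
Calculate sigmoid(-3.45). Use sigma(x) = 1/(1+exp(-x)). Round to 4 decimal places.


sigma(-3.45) = 1/(1+e^(3.45)) = 1/(1+31.500392) = 1/32.500392 = 0.0308.

0.0308


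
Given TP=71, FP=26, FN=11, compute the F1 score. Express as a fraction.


Precision = 71/97 = 71/97. Recall = 71/82 = 71/82. F1 = 2*P*R/(P+R) = 142/179.

142/179


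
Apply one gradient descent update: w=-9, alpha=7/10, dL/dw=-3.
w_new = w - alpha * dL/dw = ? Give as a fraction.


w_new = -9 - 7/10 * -3 = -9 - -21/10 = -69/10.

-69/10


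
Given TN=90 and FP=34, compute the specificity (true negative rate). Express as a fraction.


Specificity = TN / (TN + FP) = 90 / 124 = 45/62.

45/62


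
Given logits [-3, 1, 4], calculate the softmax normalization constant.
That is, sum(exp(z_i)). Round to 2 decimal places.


Denom = e^-3=0.0498 + e^1=2.7183 + e^4=54.5982. Sum = 57.3663, which rounds to 57.37.

57.37


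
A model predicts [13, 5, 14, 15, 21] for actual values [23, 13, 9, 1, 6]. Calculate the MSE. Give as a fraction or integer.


MSE = (1/5) * ((23-13)^2=100 + (13-5)^2=64 + (9-14)^2=25 + (1-15)^2=196 + (6-21)^2=225). Sum = 610. MSE = 122.

122


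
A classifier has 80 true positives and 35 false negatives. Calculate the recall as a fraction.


Recall = TP / (TP + FN) = 80 / 115 = 16/23.

16/23


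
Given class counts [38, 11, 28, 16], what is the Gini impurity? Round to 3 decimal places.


Total = 93. Proportions: 38/93, 11/93, 28/93, 16/93. sum(p_i^2) = 0.3012. Gini = 1 - 0.3012 = 0.6988, which rounds to 0.699.

0.699


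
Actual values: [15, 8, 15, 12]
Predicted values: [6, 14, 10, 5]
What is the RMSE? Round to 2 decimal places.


MSE = 47.7500. RMSE = sqrt(47.7500) = 6.91.

6.91


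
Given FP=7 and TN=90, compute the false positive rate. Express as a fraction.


FPR = FP / (FP + TN) = 7 / 97 = 7/97.

7/97


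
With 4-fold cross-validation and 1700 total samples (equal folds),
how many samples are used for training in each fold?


Each validation fold has 1700/4 = 425 samples. Training set = 1700 - 425 = 1275.

1275


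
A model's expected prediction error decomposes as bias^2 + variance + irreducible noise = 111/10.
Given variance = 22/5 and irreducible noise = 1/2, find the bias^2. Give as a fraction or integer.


Total error = bias^2 + variance + irreducible noise. So bias^2 = 111/10 - 22/5 - 1/2 = 31/5.

31/5


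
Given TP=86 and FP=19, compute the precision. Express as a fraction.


Precision = TP / (TP + FP) = 86 / 105 = 86/105.

86/105


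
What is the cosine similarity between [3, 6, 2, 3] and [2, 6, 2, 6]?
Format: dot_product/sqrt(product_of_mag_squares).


dot = 64. |a|^2 = 58, |b|^2 = 80. cos = 64/sqrt(4640).

64/sqrt(4640)


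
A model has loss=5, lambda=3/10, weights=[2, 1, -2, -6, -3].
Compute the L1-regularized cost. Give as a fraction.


L1 norm = sum(|w|) = 14. J = 5 + 3/10 * 14 = 46/5.

46/5


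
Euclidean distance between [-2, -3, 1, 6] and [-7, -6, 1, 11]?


d = sqrt(sum of squared differences). (-2--7)^2=25, (-3--6)^2=9, (1-1)^2=0, (6-11)^2=25. Sum = 59.

sqrt(59)


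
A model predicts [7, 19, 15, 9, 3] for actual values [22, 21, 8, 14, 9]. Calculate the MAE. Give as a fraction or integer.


MAE = (1/5) * (|22-7|=15 + |21-19|=2 + |8-15|=7 + |14-9|=5 + |9-3|=6). Sum = 35. MAE = 7.

7


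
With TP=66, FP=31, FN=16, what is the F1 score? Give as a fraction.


Precision = 66/97 = 66/97. Recall = 66/82 = 33/41. F1 = 2*P*R/(P+R) = 132/179.

132/179


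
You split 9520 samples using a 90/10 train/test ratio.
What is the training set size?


Test set = 9520 * 10% = 952. Training set = 9520 - 952 = 8568.

8568


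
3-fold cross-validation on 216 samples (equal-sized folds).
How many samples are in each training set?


Each validation fold has 216/3 = 72 samples. Training set = 216 - 72 = 144.

144


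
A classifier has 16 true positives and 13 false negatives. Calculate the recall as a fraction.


Recall = TP / (TP + FN) = 16 / 29 = 16/29.

16/29


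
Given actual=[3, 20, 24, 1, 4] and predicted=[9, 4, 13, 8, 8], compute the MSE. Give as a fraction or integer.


MSE = (1/5) * ((3-9)^2=36 + (20-4)^2=256 + (24-13)^2=121 + (1-8)^2=49 + (4-8)^2=16). Sum = 478. MSE = 478/5.

478/5


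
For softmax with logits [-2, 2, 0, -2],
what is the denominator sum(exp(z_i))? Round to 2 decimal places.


Denom = e^-2=0.1353 + e^2=7.3891 + e^0=1.0000 + e^-2=0.1353. Sum = 8.6597, which rounds to 8.66.

8.66


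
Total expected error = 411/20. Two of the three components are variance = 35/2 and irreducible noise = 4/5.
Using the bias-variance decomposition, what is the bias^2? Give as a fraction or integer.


Total error = bias^2 + variance + irreducible noise. So bias^2 = 411/20 - 35/2 - 4/5 = 9/4.

9/4


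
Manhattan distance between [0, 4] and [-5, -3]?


d = sum of absolute differences: |0--5|=5 + |4--3|=7 = 12.

12


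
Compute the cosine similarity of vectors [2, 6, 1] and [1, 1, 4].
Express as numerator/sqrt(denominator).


dot = 12. |a|^2 = 41, |b|^2 = 18. cos = 12/sqrt(738).

12/sqrt(738)


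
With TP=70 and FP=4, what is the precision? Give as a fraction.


Precision = TP / (TP + FP) = 70 / 74 = 35/37.

35/37


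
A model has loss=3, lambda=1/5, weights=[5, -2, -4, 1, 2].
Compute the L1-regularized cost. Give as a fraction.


L1 norm = sum(|w|) = 14. J = 3 + 1/5 * 14 = 29/5.

29/5


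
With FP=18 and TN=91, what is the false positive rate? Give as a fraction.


FPR = FP / (FP + TN) = 18 / 109 = 18/109.

18/109


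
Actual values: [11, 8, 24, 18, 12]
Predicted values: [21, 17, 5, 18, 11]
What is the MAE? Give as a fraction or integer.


MAE = (1/5) * (|11-21|=10 + |8-17|=9 + |24-5|=19 + |18-18|=0 + |12-11|=1). Sum = 39. MAE = 39/5.

39/5


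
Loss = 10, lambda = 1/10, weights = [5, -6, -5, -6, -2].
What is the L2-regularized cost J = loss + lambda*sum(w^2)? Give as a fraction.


L2 sq norm = sum(w^2) = 126. J = 10 + 1/10 * 126 = 113/5.

113/5


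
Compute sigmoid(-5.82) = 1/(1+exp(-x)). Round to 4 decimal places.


sigma(-5.82) = 1/(1+e^(5.82)) = 1/(1+336.972054) = 1/337.972054 = 0.0030.

0.0030


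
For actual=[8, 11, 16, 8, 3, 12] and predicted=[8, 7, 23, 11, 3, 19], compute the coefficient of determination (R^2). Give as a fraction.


Mean(y) = 29/3. SS_res = 123. SS_tot = 292/3. R^2 = 1 - 123/(292/3) = -77/292.

-77/292


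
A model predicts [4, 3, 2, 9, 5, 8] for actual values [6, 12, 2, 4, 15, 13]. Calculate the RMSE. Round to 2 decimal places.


MSE = 39.1667. RMSE = sqrt(39.1667) = 6.26.

6.26


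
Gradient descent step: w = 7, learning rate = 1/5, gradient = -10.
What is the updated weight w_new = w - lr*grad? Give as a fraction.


w_new = 7 - 1/5 * -10 = 7 - -2 = 9.

9


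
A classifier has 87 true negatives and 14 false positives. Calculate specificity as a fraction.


Specificity = TN / (TN + FP) = 87 / 101 = 87/101.

87/101


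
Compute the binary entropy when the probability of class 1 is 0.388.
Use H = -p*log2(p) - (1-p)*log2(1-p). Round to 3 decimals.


H = -0.388*log2(0.388) - 0.612*log2(0.612) = 0.963.

0.963


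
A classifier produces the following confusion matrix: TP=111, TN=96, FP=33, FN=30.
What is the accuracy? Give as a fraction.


Accuracy = (TP + TN) / (TP + TN + FP + FN) = (111 + 96) / 270 = 23/30.

23/30


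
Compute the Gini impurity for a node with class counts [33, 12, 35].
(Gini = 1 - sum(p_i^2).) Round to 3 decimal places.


Total = 80. Proportions: 33/80, 12/80, 35/80. sum(p_i^2) = 0.3841. Gini = 1 - 0.3841 = 0.6159, which rounds to 0.616.

0.616


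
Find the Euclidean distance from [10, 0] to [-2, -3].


d = sqrt(sum of squared differences). (10--2)^2=144, (0--3)^2=9. Sum = 153.

sqrt(153)


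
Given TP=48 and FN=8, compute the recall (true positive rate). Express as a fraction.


Recall = TP / (TP + FN) = 48 / 56 = 6/7.

6/7


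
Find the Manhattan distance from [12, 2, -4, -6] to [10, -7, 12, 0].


d = sum of absolute differences: |12-10|=2 + |2--7|=9 + |-4-12|=16 + |-6-0|=6 = 33.

33


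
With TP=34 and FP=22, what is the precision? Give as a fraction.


Precision = TP / (TP + FP) = 34 / 56 = 17/28.

17/28


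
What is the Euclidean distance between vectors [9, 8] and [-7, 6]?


d = sqrt(sum of squared differences). (9--7)^2=256, (8-6)^2=4. Sum = 260.

sqrt(260)


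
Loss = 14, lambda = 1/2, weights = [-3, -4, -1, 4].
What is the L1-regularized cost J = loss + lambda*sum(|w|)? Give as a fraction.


L1 norm = sum(|w|) = 12. J = 14 + 1/2 * 12 = 20.

20


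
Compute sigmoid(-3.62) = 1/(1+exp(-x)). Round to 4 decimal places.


sigma(-3.62) = 1/(1+e^(3.62)) = 1/(1+37.337568) = 1/38.337568 = 0.0261.

0.0261


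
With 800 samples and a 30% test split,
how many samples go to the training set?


Test set = 800 * 30% = 240. Training set = 800 - 240 = 560.

560


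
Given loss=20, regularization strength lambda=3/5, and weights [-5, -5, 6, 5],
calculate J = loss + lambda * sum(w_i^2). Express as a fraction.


L2 sq norm = sum(w^2) = 111. J = 20 + 3/5 * 111 = 433/5.

433/5


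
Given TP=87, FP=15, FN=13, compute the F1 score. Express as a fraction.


Precision = 87/102 = 29/34. Recall = 87/100 = 87/100. F1 = 2*P*R/(P+R) = 87/101.

87/101


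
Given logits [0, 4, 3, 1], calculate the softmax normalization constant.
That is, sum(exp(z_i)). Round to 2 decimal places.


Denom = e^0=1.0000 + e^4=54.5982 + e^3=20.0855 + e^1=2.7183. Sum = 78.4020, which rounds to 78.40.

78.40


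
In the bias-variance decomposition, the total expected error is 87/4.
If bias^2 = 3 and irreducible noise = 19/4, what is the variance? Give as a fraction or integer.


Total error = bias^2 + variance + irreducible noise. So variance = 87/4 - 3 - 19/4 = 14.

14


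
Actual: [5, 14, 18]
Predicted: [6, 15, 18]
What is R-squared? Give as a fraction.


Mean(y) = 37/3. SS_res = 2. SS_tot = 266/3. R^2 = 1 - 2/(266/3) = 130/133.

130/133


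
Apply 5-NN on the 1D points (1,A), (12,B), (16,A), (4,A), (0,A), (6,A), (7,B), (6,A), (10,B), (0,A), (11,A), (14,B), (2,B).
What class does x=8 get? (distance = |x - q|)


Distances: |1-8|=7, |12-8|=4, |16-8|=8, |4-8|=4, |0-8|=8, |6-8|=2, |7-8|=1, |6-8|=2, |10-8|=2, |0-8|=8, |11-8|=3, |14-8|=6, |2-8|=6. 5 nearest: (7,B), (6,A), (6,A), (10,B), (11,A). Counts: {'B': 2, 'A': 3}. Majority class: A.

A


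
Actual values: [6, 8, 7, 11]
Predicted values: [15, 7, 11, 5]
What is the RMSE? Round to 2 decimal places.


MSE = 33.5000. RMSE = sqrt(33.5000) = 5.79.

5.79


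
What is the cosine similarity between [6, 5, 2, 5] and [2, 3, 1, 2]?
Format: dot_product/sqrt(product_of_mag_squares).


dot = 39. |a|^2 = 90, |b|^2 = 18. cos = 39/sqrt(1620).

39/sqrt(1620)


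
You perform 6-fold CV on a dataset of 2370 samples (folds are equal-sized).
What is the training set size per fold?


Each validation fold has 2370/6 = 395 samples. Training set = 2370 - 395 = 1975.

1975


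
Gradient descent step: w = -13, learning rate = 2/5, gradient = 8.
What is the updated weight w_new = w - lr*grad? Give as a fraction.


w_new = -13 - 2/5 * 8 = -13 - 16/5 = -81/5.

-81/5


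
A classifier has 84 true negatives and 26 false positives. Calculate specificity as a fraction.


Specificity = TN / (TN + FP) = 84 / 110 = 42/55.

42/55


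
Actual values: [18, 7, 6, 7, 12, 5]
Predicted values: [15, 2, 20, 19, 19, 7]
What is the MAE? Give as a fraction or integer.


MAE = (1/6) * (|18-15|=3 + |7-2|=5 + |6-20|=14 + |7-19|=12 + |12-19|=7 + |5-7|=2). Sum = 43. MAE = 43/6.

43/6


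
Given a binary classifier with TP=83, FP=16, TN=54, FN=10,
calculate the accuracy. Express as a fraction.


Accuracy = (TP + TN) / (TP + TN + FP + FN) = (83 + 54) / 163 = 137/163.

137/163


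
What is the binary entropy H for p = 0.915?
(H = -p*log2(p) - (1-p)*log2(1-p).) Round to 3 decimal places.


H = -0.915*log2(0.915) - 0.085*log2(0.085) = 0.420.

0.420


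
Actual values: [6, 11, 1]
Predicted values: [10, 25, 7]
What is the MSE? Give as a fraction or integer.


MSE = (1/3) * ((6-10)^2=16 + (11-25)^2=196 + (1-7)^2=36). Sum = 248. MSE = 248/3.

248/3


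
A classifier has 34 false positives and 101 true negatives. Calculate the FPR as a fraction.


FPR = FP / (FP + TN) = 34 / 135 = 34/135.

34/135


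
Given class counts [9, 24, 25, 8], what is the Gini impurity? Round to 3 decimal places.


Total = 66. Proportions: 9/66, 24/66, 25/66, 8/66. sum(p_i^2) = 0.3090. Gini = 1 - 0.3090 = 0.6910, which rounds to 0.691.

0.691


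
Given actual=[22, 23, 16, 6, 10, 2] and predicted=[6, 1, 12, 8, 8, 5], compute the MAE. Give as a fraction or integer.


MAE = (1/6) * (|22-6|=16 + |23-1|=22 + |16-12|=4 + |6-8|=2 + |10-8|=2 + |2-5|=3). Sum = 49. MAE = 49/6.

49/6


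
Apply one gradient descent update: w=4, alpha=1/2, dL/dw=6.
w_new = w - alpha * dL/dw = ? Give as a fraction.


w_new = 4 - 1/2 * 6 = 4 - 3 = 1.

1


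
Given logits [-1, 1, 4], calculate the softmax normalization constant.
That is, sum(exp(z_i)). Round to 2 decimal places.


Denom = e^-1=0.3679 + e^1=2.7183 + e^4=54.5982. Sum = 57.6844, which rounds to 57.68.

57.68


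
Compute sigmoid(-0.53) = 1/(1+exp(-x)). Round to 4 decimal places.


sigma(-0.53) = 1/(1+e^(0.53)) = 1/(1+1.698932) = 1/2.698932 = 0.3705.

0.3705


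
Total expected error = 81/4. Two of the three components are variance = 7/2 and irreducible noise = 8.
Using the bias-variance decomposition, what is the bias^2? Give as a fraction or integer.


Total error = bias^2 + variance + irreducible noise. So bias^2 = 81/4 - 7/2 - 8 = 35/4.

35/4


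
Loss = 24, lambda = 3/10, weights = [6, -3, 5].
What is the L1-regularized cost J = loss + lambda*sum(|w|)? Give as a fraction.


L1 norm = sum(|w|) = 14. J = 24 + 3/10 * 14 = 141/5.

141/5


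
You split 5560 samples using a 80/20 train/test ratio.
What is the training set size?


Test set = 5560 * 20% = 1112. Training set = 5560 - 1112 = 4448.

4448


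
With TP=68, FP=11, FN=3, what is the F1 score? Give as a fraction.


Precision = 68/79 = 68/79. Recall = 68/71 = 68/71. F1 = 2*P*R/(P+R) = 68/75.

68/75


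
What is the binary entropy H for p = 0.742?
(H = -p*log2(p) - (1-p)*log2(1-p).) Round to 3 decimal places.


H = -0.742*log2(0.742) - 0.258*log2(0.258) = 0.824.

0.824


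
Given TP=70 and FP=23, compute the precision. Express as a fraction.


Precision = TP / (TP + FP) = 70 / 93 = 70/93.

70/93


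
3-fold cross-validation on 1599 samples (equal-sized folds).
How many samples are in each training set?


Each validation fold has 1599/3 = 533 samples. Training set = 1599 - 533 = 1066.

1066


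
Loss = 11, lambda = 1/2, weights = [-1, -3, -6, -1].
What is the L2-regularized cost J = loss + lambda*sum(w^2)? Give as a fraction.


L2 sq norm = sum(w^2) = 47. J = 11 + 1/2 * 47 = 69/2.

69/2


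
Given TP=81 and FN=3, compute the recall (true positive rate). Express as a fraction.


Recall = TP / (TP + FN) = 81 / 84 = 27/28.

27/28


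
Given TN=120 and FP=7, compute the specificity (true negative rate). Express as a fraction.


Specificity = TN / (TN + FP) = 120 / 127 = 120/127.

120/127


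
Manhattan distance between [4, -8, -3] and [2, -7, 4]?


d = sum of absolute differences: |4-2|=2 + |-8--7|=1 + |-3-4|=7 = 10.

10


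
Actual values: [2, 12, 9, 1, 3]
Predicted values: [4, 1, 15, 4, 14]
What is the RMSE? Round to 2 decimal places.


MSE = 58.2000. RMSE = sqrt(58.2000) = 7.63.

7.63


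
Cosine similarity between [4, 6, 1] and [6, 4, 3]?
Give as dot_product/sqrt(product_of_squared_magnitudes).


dot = 51. |a|^2 = 53, |b|^2 = 61. cos = 51/sqrt(3233).

51/sqrt(3233)


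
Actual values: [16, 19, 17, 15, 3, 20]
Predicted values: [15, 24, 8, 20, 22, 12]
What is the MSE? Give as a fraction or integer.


MSE = (1/6) * ((16-15)^2=1 + (19-24)^2=25 + (17-8)^2=81 + (15-20)^2=25 + (3-22)^2=361 + (20-12)^2=64). Sum = 557. MSE = 557/6.

557/6


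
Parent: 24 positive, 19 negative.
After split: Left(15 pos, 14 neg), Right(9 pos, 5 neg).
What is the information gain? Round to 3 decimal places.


H(parent) = 0.9902. H(left) = 0.9991, H(right) = 0.9403. Weighted = (29/43)*0.9991 + (14/43)*0.9403 = 0.9800. IG = 0.9902 - 0.9800 = 0.0102, which rounds to 0.010.

0.010


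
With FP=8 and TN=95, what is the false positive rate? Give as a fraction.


FPR = FP / (FP + TN) = 8 / 103 = 8/103.

8/103


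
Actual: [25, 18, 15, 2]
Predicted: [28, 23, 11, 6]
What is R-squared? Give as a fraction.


Mean(y) = 15. SS_res = 66. SS_tot = 278. R^2 = 1 - 66/(278) = 106/139.

106/139


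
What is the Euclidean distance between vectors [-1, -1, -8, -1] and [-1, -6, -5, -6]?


d = sqrt(sum of squared differences). (-1--1)^2=0, (-1--6)^2=25, (-8--5)^2=9, (-1--6)^2=25. Sum = 59.

sqrt(59)


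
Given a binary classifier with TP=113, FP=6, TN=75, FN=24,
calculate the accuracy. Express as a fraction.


Accuracy = (TP + TN) / (TP + TN + FP + FN) = (113 + 75) / 218 = 94/109.

94/109


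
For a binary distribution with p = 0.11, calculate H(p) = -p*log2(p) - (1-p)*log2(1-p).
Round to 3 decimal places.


H = -0.11*log2(0.11) - 0.89*log2(0.89) = 0.500.

0.500


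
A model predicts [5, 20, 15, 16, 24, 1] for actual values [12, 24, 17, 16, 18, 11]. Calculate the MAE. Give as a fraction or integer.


MAE = (1/6) * (|12-5|=7 + |24-20|=4 + |17-15|=2 + |16-16|=0 + |18-24|=6 + |11-1|=10). Sum = 29. MAE = 29/6.

29/6


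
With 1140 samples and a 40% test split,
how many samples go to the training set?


Test set = 1140 * 40% = 456. Training set = 1140 - 456 = 684.

684


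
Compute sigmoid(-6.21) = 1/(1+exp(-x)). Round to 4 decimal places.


sigma(-6.21) = 1/(1+e^(6.21)) = 1/(1+497.701251) = 1/498.701251 = 0.0020.

0.0020


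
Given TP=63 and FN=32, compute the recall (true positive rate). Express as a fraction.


Recall = TP / (TP + FN) = 63 / 95 = 63/95.

63/95


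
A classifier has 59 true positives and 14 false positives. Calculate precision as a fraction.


Precision = TP / (TP + FP) = 59 / 73 = 59/73.

59/73


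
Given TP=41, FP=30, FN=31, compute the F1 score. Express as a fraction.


Precision = 41/71 = 41/71. Recall = 41/72 = 41/72. F1 = 2*P*R/(P+R) = 82/143.

82/143


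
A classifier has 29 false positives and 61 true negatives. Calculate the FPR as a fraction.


FPR = FP / (FP + TN) = 29 / 90 = 29/90.

29/90


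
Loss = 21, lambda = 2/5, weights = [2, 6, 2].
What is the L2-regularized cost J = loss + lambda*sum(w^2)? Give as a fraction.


L2 sq norm = sum(w^2) = 44. J = 21 + 2/5 * 44 = 193/5.

193/5


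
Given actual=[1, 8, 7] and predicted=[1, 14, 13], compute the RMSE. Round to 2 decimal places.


MSE = 24.0000. RMSE = sqrt(24.0000) = 4.90.

4.90


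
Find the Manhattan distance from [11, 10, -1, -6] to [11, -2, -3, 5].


d = sum of absolute differences: |11-11|=0 + |10--2|=12 + |-1--3|=2 + |-6-5|=11 = 25.

25


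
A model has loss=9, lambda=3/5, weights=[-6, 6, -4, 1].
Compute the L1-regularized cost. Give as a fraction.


L1 norm = sum(|w|) = 17. J = 9 + 3/5 * 17 = 96/5.

96/5


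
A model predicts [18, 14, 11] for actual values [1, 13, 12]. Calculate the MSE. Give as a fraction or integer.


MSE = (1/3) * ((1-18)^2=289 + (13-14)^2=1 + (12-11)^2=1). Sum = 291. MSE = 97.

97


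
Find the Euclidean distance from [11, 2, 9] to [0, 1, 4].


d = sqrt(sum of squared differences). (11-0)^2=121, (2-1)^2=1, (9-4)^2=25. Sum = 147.

sqrt(147)


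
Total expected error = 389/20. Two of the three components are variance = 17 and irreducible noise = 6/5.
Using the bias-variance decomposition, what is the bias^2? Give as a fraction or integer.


Total error = bias^2 + variance + irreducible noise. So bias^2 = 389/20 - 17 - 6/5 = 5/4.

5/4


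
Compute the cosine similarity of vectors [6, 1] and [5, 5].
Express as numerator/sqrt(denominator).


dot = 35. |a|^2 = 37, |b|^2 = 50. cos = 35/sqrt(1850).

35/sqrt(1850)


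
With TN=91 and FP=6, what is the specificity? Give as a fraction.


Specificity = TN / (TN + FP) = 91 / 97 = 91/97.

91/97


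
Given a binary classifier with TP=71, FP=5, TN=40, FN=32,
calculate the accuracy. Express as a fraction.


Accuracy = (TP + TN) / (TP + TN + FP + FN) = (71 + 40) / 148 = 3/4.

3/4


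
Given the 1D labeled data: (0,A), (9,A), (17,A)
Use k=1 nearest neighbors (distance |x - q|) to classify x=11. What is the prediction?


Distances: |0-11|=11, |9-11|=2, |17-11|=6. 1 nearest: (9,A). Counts: {'A': 1}. Majority class: A.

A


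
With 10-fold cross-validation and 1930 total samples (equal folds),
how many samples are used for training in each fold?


Each validation fold has 1930/10 = 193 samples. Training set = 1930 - 193 = 1737.

1737


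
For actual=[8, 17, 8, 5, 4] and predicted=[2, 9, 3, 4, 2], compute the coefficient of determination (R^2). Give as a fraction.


Mean(y) = 42/5. SS_res = 130. SS_tot = 526/5. R^2 = 1 - 130/(526/5) = -62/263.

-62/263


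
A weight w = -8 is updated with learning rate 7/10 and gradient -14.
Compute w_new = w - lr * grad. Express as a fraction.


w_new = -8 - 7/10 * -14 = -8 - -49/5 = 9/5.

9/5


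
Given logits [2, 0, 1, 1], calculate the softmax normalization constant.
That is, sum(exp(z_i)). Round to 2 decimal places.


Denom = e^2=7.3891 + e^0=1.0000 + e^1=2.7183 + e^1=2.7183. Sum = 13.8257, which rounds to 13.83.

13.83


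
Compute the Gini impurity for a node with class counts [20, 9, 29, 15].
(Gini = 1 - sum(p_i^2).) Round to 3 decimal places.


Total = 73. Proportions: 20/73, 9/73, 29/73, 15/73. sum(p_i^2) = 0.2903. Gini = 1 - 0.2903 = 0.7097, which rounds to 0.710.

0.710


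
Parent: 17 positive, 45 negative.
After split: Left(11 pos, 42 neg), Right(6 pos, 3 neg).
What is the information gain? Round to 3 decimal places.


H(parent) = 0.8474. H(left) = 0.7368, H(right) = 0.9183. Weighted = (53/62)*0.7368 + (9/62)*0.9183 = 0.7631. IG = 0.8474 - 0.7631 = 0.0843, which rounds to 0.084.

0.084


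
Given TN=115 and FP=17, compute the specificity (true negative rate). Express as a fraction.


Specificity = TN / (TN + FP) = 115 / 132 = 115/132.

115/132


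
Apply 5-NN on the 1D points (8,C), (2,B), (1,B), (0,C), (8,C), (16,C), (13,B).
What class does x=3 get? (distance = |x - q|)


Distances: |8-3|=5, |2-3|=1, |1-3|=2, |0-3|=3, |8-3|=5, |16-3|=13, |13-3|=10. 5 nearest: (2,B), (1,B), (0,C), (8,C), (8,C). Counts: {'B': 2, 'C': 3}. Majority class: C.

C


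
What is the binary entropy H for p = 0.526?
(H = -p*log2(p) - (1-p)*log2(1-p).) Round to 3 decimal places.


H = -0.526*log2(0.526) - 0.474*log2(0.474) = 0.998.

0.998


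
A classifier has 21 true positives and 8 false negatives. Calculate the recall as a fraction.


Recall = TP / (TP + FN) = 21 / 29 = 21/29.

21/29


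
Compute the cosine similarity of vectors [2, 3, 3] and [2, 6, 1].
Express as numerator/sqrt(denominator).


dot = 25. |a|^2 = 22, |b|^2 = 41. cos = 25/sqrt(902).

25/sqrt(902)


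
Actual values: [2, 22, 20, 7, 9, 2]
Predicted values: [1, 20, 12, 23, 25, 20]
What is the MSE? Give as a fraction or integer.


MSE = (1/6) * ((2-1)^2=1 + (22-20)^2=4 + (20-12)^2=64 + (7-23)^2=256 + (9-25)^2=256 + (2-20)^2=324). Sum = 905. MSE = 905/6.

905/6


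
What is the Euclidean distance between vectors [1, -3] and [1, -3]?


d = sqrt(sum of squared differences). (1-1)^2=0, (-3--3)^2=0. Sum = 0.

0


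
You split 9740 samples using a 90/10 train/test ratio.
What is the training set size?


Test set = 9740 * 10% = 974. Training set = 9740 - 974 = 8766.

8766


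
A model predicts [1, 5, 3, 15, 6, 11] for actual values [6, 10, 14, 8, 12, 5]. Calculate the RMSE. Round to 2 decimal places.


MSE = 48.6667. RMSE = sqrt(48.6667) = 6.98.

6.98


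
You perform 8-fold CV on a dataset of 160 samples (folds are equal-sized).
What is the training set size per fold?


Each validation fold has 160/8 = 20 samples. Training set = 160 - 20 = 140.

140


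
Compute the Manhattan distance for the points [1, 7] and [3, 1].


d = sum of absolute differences: |1-3|=2 + |7-1|=6 = 8.

8


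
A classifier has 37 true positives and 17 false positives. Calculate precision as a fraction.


Precision = TP / (TP + FP) = 37 / 54 = 37/54.

37/54


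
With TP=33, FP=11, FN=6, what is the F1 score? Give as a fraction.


Precision = 33/44 = 3/4. Recall = 33/39 = 11/13. F1 = 2*P*R/(P+R) = 66/83.

66/83


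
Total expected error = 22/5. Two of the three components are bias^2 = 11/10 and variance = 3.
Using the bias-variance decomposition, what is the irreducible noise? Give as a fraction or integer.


Total error = bias^2 + variance + irreducible noise. So irreducible noise = 22/5 - 11/10 - 3 = 3/10.

3/10


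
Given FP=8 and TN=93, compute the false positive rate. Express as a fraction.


FPR = FP / (FP + TN) = 8 / 101 = 8/101.

8/101


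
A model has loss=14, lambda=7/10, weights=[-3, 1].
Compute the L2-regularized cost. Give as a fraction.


L2 sq norm = sum(w^2) = 10. J = 14 + 7/10 * 10 = 21.

21


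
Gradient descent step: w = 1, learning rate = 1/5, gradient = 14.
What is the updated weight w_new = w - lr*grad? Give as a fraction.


w_new = 1 - 1/5 * 14 = 1 - 14/5 = -9/5.

-9/5


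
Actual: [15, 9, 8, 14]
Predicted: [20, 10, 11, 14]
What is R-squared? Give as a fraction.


Mean(y) = 23/2. SS_res = 35. SS_tot = 37. R^2 = 1 - 35/(37) = 2/37.

2/37


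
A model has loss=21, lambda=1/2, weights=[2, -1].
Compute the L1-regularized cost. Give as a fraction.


L1 norm = sum(|w|) = 3. J = 21 + 1/2 * 3 = 45/2.

45/2


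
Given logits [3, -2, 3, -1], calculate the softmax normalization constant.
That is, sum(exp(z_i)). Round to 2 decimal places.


Denom = e^3=20.0855 + e^-2=0.1353 + e^3=20.0855 + e^-1=0.3679. Sum = 40.6742, which rounds to 40.67.

40.67


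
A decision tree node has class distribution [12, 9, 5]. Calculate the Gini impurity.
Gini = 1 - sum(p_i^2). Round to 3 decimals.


Total = 26. Proportions: 12/26, 9/26, 5/26. sum(p_i^2) = 0.3698. Gini = 1 - 0.3698 = 0.6302, which rounds to 0.630.

0.630


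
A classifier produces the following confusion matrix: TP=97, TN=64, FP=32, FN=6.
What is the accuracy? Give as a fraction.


Accuracy = (TP + TN) / (TP + TN + FP + FN) = (97 + 64) / 199 = 161/199.

161/199


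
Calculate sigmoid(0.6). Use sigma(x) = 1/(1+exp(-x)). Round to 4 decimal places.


sigma(0.6) = 1/(1+e^(-0.6)) = 1/(1+0.548812) = 1/1.548812 = 0.6457.

0.6457


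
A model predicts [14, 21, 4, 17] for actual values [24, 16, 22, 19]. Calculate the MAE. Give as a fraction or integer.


MAE = (1/4) * (|24-14|=10 + |16-21|=5 + |22-4|=18 + |19-17|=2). Sum = 35. MAE = 35/4.

35/4


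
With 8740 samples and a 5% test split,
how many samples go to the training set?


Test set = 8740 * 5% = 437. Training set = 8740 - 437 = 8303.

8303


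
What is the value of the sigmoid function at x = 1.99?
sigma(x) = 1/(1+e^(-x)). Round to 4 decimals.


sigma(1.99) = 1/(1+e^(-1.99)) = 1/(1+0.136695) = 1/1.136695 = 0.8797.

0.8797


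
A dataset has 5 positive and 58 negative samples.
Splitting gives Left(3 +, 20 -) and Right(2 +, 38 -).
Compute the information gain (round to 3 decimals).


H(parent) = 0.3999. H(left) = 0.5586, H(right) = 0.2864. Weighted = (23/63)*0.5586 + (40/63)*0.2864 = 0.3858. IG = 0.3999 - 0.3858 = 0.0141, which rounds to 0.014.

0.014


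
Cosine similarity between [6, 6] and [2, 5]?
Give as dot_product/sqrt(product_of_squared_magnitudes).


dot = 42. |a|^2 = 72, |b|^2 = 29. cos = 42/sqrt(2088).

42/sqrt(2088)


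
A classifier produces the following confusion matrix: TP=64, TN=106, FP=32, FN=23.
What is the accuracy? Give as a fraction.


Accuracy = (TP + TN) / (TP + TN + FP + FN) = (64 + 106) / 225 = 34/45.

34/45


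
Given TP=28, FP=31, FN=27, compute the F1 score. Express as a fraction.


Precision = 28/59 = 28/59. Recall = 28/55 = 28/55. F1 = 2*P*R/(P+R) = 28/57.

28/57


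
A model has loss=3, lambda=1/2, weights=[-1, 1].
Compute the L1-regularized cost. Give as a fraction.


L1 norm = sum(|w|) = 2. J = 3 + 1/2 * 2 = 4.

4


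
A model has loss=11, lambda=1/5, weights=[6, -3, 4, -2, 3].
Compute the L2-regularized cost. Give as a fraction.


L2 sq norm = sum(w^2) = 74. J = 11 + 1/5 * 74 = 129/5.

129/5


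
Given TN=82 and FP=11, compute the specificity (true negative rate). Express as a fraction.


Specificity = TN / (TN + FP) = 82 / 93 = 82/93.

82/93


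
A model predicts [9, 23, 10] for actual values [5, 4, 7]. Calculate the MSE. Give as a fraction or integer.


MSE = (1/3) * ((5-9)^2=16 + (4-23)^2=361 + (7-10)^2=9). Sum = 386. MSE = 386/3.

386/3


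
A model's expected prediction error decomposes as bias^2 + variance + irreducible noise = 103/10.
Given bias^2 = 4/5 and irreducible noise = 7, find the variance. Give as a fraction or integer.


Total error = bias^2 + variance + irreducible noise. So variance = 103/10 - 4/5 - 7 = 5/2.

5/2


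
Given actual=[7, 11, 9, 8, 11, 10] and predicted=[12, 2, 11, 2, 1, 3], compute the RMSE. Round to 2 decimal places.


MSE = 49.1667. RMSE = sqrt(49.1667) = 7.01.

7.01


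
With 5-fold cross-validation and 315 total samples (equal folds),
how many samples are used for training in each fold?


Each validation fold has 315/5 = 63 samples. Training set = 315 - 63 = 252.

252


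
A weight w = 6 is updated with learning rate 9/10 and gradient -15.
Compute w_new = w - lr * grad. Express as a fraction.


w_new = 6 - 9/10 * -15 = 6 - -27/2 = 39/2.

39/2


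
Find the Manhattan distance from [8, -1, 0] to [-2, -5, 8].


d = sum of absolute differences: |8--2|=10 + |-1--5|=4 + |0-8|=8 = 22.

22


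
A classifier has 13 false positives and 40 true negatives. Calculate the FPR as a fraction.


FPR = FP / (FP + TN) = 13 / 53 = 13/53.

13/53


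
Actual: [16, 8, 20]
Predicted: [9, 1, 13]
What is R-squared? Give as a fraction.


Mean(y) = 44/3. SS_res = 147. SS_tot = 224/3. R^2 = 1 - 147/(224/3) = -31/32.

-31/32


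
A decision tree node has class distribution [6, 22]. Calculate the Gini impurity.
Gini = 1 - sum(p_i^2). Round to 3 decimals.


Total = 28. Proportions: 6/28, 22/28. sum(p_i^2) = 0.6633. Gini = 1 - 0.6633 = 0.3367, which rounds to 0.337.

0.337


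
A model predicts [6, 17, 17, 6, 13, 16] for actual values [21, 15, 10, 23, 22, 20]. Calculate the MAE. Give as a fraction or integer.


MAE = (1/6) * (|21-6|=15 + |15-17|=2 + |10-17|=7 + |23-6|=17 + |22-13|=9 + |20-16|=4). Sum = 54. MAE = 9.

9


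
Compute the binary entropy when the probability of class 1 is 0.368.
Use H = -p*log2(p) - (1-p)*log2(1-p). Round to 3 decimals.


H = -0.368*log2(0.368) - 0.632*log2(0.632) = 0.949.

0.949


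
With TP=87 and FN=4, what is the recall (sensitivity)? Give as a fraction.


Recall = TP / (TP + FN) = 87 / 91 = 87/91.

87/91


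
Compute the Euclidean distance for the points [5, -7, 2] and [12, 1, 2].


d = sqrt(sum of squared differences). (5-12)^2=49, (-7-1)^2=64, (2-2)^2=0. Sum = 113.

sqrt(113)


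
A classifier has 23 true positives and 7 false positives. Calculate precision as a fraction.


Precision = TP / (TP + FP) = 23 / 30 = 23/30.

23/30


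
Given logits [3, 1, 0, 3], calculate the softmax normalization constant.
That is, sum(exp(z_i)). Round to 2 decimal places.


Denom = e^3=20.0855 + e^1=2.7183 + e^0=1.0000 + e^3=20.0855. Sum = 43.8893, which rounds to 43.89.

43.89


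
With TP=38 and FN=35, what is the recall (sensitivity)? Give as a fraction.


Recall = TP / (TP + FN) = 38 / 73 = 38/73.

38/73


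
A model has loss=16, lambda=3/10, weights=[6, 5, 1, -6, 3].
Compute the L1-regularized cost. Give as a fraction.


L1 norm = sum(|w|) = 21. J = 16 + 3/10 * 21 = 223/10.

223/10


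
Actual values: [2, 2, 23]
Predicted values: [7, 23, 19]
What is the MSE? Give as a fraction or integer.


MSE = (1/3) * ((2-7)^2=25 + (2-23)^2=441 + (23-19)^2=16). Sum = 482. MSE = 482/3.

482/3


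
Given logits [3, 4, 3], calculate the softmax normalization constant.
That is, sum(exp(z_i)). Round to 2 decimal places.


Denom = e^3=20.0855 + e^4=54.5982 + e^3=20.0855. Sum = 94.7692, which rounds to 94.77.

94.77


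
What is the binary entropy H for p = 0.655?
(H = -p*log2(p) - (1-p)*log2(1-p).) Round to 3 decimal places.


H = -0.655*log2(0.655) - 0.345*log2(0.345) = 0.930.

0.930


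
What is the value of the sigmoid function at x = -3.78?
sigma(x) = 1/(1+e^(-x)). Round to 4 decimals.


sigma(-3.78) = 1/(1+e^(3.78)) = 1/(1+43.816042) = 1/44.816042 = 0.0223.

0.0223


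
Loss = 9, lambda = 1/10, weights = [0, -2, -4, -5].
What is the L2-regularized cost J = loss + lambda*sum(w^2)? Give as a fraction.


L2 sq norm = sum(w^2) = 45. J = 9 + 1/10 * 45 = 27/2.

27/2
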